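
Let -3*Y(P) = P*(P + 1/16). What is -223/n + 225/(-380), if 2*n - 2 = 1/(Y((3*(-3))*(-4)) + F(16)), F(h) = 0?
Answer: -1548147/6916 ≈ -223.85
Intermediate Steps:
Y(P) = -P*(1/16 + P)/3 (Y(P) = -P*(P + 1/16)/3 = -P*(1/16 + P)/3)
n = 1729/1731 (n = 1 + 1/(2*(-(3*(-3))*(-4)*(1 + 16*((3*(-3))*(-4)))/48 + 0)) = 1 + 1/(2*(-(-9*(-4))*(1 + 16*(-9*(-4)))/48 + 0)) = 1 + 1/(2*(-1/48*36*(1 + 16*36) + 0)) = 1 + 1/(2*(-1/48*36*(1 + 576) + 0)) = 1 + 1/(2*(-1/48*36*577 + 0)) = 1 + 1/(2*(-1731/4 + 0)) = 1 + 1/(2*(-1731/4)) = 1 + (½)*(-4/1731) = 1 - 2/1731 = 1729/1731 ≈ 0.99884)
-223/n + 225/(-380) = -223/1729/1731 + 225/(-380) = -223*1731/1729 + 225*(-1/380) = -386013/1729 - 45/76 = -1548147/6916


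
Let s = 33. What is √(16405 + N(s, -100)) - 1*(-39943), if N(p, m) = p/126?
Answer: 39943 + √28938882/42 ≈ 40071.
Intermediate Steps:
N(p, m) = p/126 (N(p, m) = p*(1/126) = p/126)
√(16405 + N(s, -100)) - 1*(-39943) = √(16405 + (1/126)*33) - 1*(-39943) = √(16405 + 11/42) + 39943 = √(689021/42) + 39943 = √28938882/42 + 39943 = 39943 + √28938882/42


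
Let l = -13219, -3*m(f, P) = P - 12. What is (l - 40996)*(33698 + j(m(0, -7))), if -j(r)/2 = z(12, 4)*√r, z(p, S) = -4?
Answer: -1826937070 - 433720*√57/3 ≈ -1.8280e+9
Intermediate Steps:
m(f, P) = 4 - P/3 (m(f, P) = -(P - 12)/3 = -(-12 + P)/3 = 4 - P/3)
j(r) = 8*√r (j(r) = -(-8)*√r = 8*√r)
(l - 40996)*(33698 + j(m(0, -7))) = (-13219 - 40996)*(33698 + 8*√(4 - ⅓*(-7))) = -54215*(33698 + 8*√(4 + 7/3)) = -54215*(33698 + 8*√(19/3)) = -54215*(33698 + 8*(√57/3)) = -54215*(33698 + 8*√57/3) = -1826937070 - 433720*√57/3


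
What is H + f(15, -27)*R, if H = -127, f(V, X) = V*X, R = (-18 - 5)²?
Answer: -214372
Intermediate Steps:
R = 529 (R = (-23)² = 529)
H + f(15, -27)*R = -127 + (15*(-27))*529 = -127 - 405*529 = -127 - 214245 = -214372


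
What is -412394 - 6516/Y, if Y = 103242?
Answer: -7096064644/17207 ≈ -4.1239e+5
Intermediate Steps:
-412394 - 6516/Y = -412394 - 6516/103242 = -412394 - 6516*1/103242 = -412394 - 1086/17207 = -7096064644/17207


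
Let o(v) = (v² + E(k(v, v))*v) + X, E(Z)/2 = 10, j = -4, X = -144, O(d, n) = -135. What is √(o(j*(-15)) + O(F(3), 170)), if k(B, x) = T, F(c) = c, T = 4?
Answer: √4521 ≈ 67.238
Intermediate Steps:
k(B, x) = 4
E(Z) = 20 (E(Z) = 2*10 = 20)
o(v) = -144 + v² + 20*v (o(v) = (v² + 20*v) - 144 = -144 + v² + 20*v)
√(o(j*(-15)) + O(F(3), 170)) = √((-144 + (-4*(-15))² + 20*(-4*(-15))) - 135) = √((-144 + 60² + 20*60) - 135) = √((-144 + 3600 + 1200) - 135) = √(4656 - 135) = √4521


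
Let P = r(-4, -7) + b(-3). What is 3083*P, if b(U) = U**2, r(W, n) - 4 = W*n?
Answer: 126403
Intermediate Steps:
r(W, n) = 4 + W*n
P = 41 (P = (4 - 4*(-7)) + (-3)**2 = (4 + 28) + 9 = 32 + 9 = 41)
3083*P = 3083*41 = 126403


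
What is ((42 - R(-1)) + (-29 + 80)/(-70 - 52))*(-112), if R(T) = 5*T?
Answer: -318248/61 ≈ -5217.2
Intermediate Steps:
((42 - R(-1)) + (-29 + 80)/(-70 - 52))*(-112) = ((42 - 5*(-1)) + (-29 + 80)/(-70 - 52))*(-112) = ((42 - 1*(-5)) + 51/(-122))*(-112) = ((42 + 5) + 51*(-1/122))*(-112) = (47 - 51/122)*(-112) = (5683/122)*(-112) = -318248/61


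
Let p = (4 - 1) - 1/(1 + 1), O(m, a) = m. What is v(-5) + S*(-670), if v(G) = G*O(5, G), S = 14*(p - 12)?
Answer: 89085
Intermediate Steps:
p = 5/2 (p = 3 - 1/2 = 3 - 1*½ = 3 - ½ = 5/2 ≈ 2.5000)
S = -133 (S = 14*(5/2 - 12) = 14*(-19/2) = -133)
v(G) = 5*G (v(G) = G*5 = 5*G)
v(-5) + S*(-670) = 5*(-5) - 133*(-670) = -25 + 89110 = 89085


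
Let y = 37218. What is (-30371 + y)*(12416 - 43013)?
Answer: -209497659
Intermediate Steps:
(-30371 + y)*(12416 - 43013) = (-30371 + 37218)*(12416 - 43013) = 6847*(-30597) = -209497659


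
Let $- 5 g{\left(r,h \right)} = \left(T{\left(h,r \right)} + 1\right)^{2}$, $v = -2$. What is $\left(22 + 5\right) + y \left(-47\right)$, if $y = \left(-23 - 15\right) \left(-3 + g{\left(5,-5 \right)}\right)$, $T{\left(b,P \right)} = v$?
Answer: $- \frac{28441}{5} \approx -5688.2$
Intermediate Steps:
$T{\left(b,P \right)} = -2$
$g{\left(r,h \right)} = - \frac{1}{5}$ ($g{\left(r,h \right)} = - \frac{\left(-2 + 1\right)^{2}}{5} = - \frac{\left(-1\right)^{2}}{5} = \left(- \frac{1}{5}\right) 1 = - \frac{1}{5}$)
$y = \frac{608}{5}$ ($y = \left(-23 - 15\right) \left(-3 - \frac{1}{5}\right) = \left(-38\right) \left(- \frac{16}{5}\right) = \frac{608}{5} \approx 121.6$)
$\left(22 + 5\right) + y \left(-47\right) = \left(22 + 5\right) + \frac{608}{5} \left(-47\right) = 27 - \frac{28576}{5} = - \frac{28441}{5}$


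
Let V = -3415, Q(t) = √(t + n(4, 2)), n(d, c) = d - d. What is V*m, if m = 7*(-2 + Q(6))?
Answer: 47810 - 23905*√6 ≈ -10745.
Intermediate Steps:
n(d, c) = 0
Q(t) = √t (Q(t) = √(t + 0) = √t)
m = -14 + 7*√6 (m = 7*(-2 + √6) = -14 + 7*√6 ≈ 3.1464)
V*m = -3415*(-14 + 7*√6) = 47810 - 23905*√6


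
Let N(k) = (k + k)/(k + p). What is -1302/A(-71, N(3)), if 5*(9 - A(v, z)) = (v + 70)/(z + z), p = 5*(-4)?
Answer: -78120/523 ≈ -149.37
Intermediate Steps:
p = -20
N(k) = 2*k/(-20 + k) (N(k) = (k + k)/(k - 20) = (2*k)/(-20 + k) = 2*k/(-20 + k))
A(v, z) = 9 - (70 + v)/(10*z) (A(v, z) = 9 - (v + 70)/(5*(z + z)) = 9 - (70 + v)/(5*(2*z)) = 9 - (70 + v)*1/(2*z)/5 = 9 - (70 + v)/(10*z))
-1302/A(-71, N(3)) = -1302*60/((-20 + 3)*(-70 - 1*(-71) + 90*(2*3/(-20 + 3)))) = -1302*(-60/(17*(-70 + 71 + 90*(2*3/(-17))))) = -1302*(-60/(17*(-70 + 71 + 90*(2*3*(-1/17))))) = -1302*(-60/(17*(-70 + 71 + 90*(-6/17)))) = -1302*(-60/(17*(-70 + 71 - 540/17))) = -1302/((⅒)*(-17/6)*(-523/17)) = -1302/523/60 = -1302*60/523 = -78120/523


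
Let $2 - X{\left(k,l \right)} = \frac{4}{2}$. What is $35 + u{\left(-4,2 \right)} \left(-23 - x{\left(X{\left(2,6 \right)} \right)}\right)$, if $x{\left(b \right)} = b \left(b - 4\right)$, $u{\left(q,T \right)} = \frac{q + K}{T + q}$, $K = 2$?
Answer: $12$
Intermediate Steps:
$X{\left(k,l \right)} = 0$ ($X{\left(k,l \right)} = 2 - \frac{4}{2} = 2 - 4 \cdot \frac{1}{2} = 2 - 2 = 0$)
$u{\left(q,T \right)} = \frac{2 + q}{T + q}$ ($u{\left(q,T \right)} = \frac{q + 2}{T + q} = \frac{2 + q}{T + q}$)
$x{\left(b \right)} = b \left(-4 + b\right)$
$35 + u{\left(-4,2 \right)} \left(-23 - x{\left(X{\left(2,6 \right)} \right)}\right) = 35 + \frac{2 - 4}{2 - 4} \left(-23 - 0 \left(-4 + 0\right)\right) = 35 + \frac{1}{-2} \left(-2\right) \left(-23 - 0 \left(-4\right)\right) = 35 + \left(- \frac{1}{2}\right) \left(-2\right) \left(-23 - 0\right) = 35 + 1 \left(-23 + 0\right) = 35 + 1 \left(-23\right) = 35 - 23 = 12$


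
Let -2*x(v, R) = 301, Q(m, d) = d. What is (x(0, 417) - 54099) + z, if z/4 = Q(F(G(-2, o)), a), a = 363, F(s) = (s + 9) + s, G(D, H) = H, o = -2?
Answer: -105595/2 ≈ -52798.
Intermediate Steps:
F(s) = 9 + 2*s (F(s) = (9 + s) + s = 9 + 2*s)
x(v, R) = -301/2 (x(v, R) = -½*301 = -301/2)
z = 1452 (z = 4*363 = 1452)
(x(0, 417) - 54099) + z = (-301/2 - 54099) + 1452 = -108499/2 + 1452 = -105595/2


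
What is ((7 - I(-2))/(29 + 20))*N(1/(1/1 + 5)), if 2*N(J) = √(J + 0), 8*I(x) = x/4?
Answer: 113*√6/9408 ≈ 0.029421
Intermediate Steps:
I(x) = x/32 (I(x) = (x/4)/8 = x/32)
N(J) = √J/2 (N(J) = √(J + 0)/2 = √J/2)
((7 - I(-2))/(29 + 20))*N(1/(1/1 + 5)) = ((7 - (-2)/32)/(29 + 20))*(√(1/(1/1 + 5))/2) = ((7 - 1*(-1/16))/49)*(√(1/(1 + 5))/2) = ((7 + 1/16)/49)*(√(1/6)/2) = ((1/49)*(113/16))*(√(⅙)/2) = 113*((√6/6)/2)/784 = 113*(√6/12)/784 = 113*√6/9408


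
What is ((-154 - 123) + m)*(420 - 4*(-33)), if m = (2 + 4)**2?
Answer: -133032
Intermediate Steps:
m = 36 (m = 6**2 = 36)
((-154 - 123) + m)*(420 - 4*(-33)) = ((-154 - 123) + 36)*(420 - 4*(-33)) = (-277 + 36)*(420 + 132) = -241*552 = -133032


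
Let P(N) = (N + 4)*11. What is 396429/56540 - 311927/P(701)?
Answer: -24069497/724740 ≈ -33.211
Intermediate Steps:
P(N) = 44 + 11*N (P(N) = (4 + N)*11 = 44 + 11*N)
396429/56540 - 311927/P(701) = 396429/56540 - 311927/(44 + 11*701) = 396429*(1/56540) - 311927/(44 + 7711) = 36039/5140 - 311927/7755 = 36039/5140 - 311927*1/7755 = 36039/5140 - 28357/705 = -24069497/724740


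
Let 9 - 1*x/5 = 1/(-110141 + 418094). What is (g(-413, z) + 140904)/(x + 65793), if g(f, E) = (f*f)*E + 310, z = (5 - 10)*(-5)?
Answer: 1356668156367/20275009609 ≈ 66.913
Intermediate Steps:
x = 13857880/307953 (x = 45 - 5/(-110141 + 418094) = 45 - 5/307953 = 13857880/307953 ≈ 45.000)
z = 25 (z = -5*(-5) = 25)
g(f, E) = 310 + E*f² (g(f, E) = f²*E + 310 = E*f² + 310 = 310 + E*f²)
(g(-413, z) + 140904)/(x + 65793) = ((310 + 25*(-413)²) + 140904)/(13857880/307953 + 65793) = ((310 + 25*170569) + 140904)/(20275009609/307953) = ((310 + 4264225) + 140904)*(307953/20275009609) = (4264535 + 140904)*(307953/20275009609) = 4405439*(307953/20275009609) = 1356668156367/20275009609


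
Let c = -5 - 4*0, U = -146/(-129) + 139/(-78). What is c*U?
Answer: 3635/1118 ≈ 3.2513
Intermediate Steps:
U = -727/1118 (U = -146*(-1/129) + 139*(-1/78) = 146/129 - 139/78 = -727/1118 ≈ -0.65027)
c = -5 (c = -5 + 0 = -5)
c*U = -5*(-727/1118) = 3635/1118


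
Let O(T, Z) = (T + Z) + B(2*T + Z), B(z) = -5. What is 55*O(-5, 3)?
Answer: -385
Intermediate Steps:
O(T, Z) = -5 + T + Z (O(T, Z) = (T + Z) - 5 = -5 + T + Z)
55*O(-5, 3) = 55*(-5 - 5 + 3) = 55*(-7) = -385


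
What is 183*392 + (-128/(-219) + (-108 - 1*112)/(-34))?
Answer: 267099394/3723 ≈ 71743.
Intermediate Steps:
183*392 + (-128/(-219) + (-108 - 1*112)/(-34)) = 71736 + (-128*(-1/219) + (-108 - 112)*(-1/34)) = 71736 + (128/219 - 220*(-1/34)) = 71736 + (128/219 + 110/17) = 71736 + 26266/3723 = 267099394/3723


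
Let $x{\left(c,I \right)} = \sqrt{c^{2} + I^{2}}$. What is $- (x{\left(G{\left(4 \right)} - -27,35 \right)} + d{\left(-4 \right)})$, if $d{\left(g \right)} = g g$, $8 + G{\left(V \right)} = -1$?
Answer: $-16 - \sqrt{1549} \approx -55.357$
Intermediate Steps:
$G{\left(V \right)} = -9$ ($G{\left(V \right)} = -8 - 1 = -9$)
$d{\left(g \right)} = g^{2}$
$x{\left(c,I \right)} = \sqrt{I^{2} + c^{2}}$
$- (x{\left(G{\left(4 \right)} - -27,35 \right)} + d{\left(-4 \right)}) = - (\sqrt{35^{2} + \left(-9 - -27\right)^{2}} + \left(-4\right)^{2}) = - (\sqrt{1225 + \left(-9 + 27\right)^{2}} + 16) = - (\sqrt{1225 + 18^{2}} + 16) = - (\sqrt{1225 + 324} + 16) = - (\sqrt{1549} + 16) = - (16 + \sqrt{1549}) = -16 - \sqrt{1549}$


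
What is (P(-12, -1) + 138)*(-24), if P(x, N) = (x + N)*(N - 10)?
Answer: -6744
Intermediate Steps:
P(x, N) = (-10 + N)*(N + x) (P(x, N) = (N + x)*(-10 + N) = (-10 + N)*(N + x))
(P(-12, -1) + 138)*(-24) = (((-1)² - 10*(-1) - 10*(-12) - 1*(-12)) + 138)*(-24) = ((1 + 10 + 120 + 12) + 138)*(-24) = (143 + 138)*(-24) = 281*(-24) = -6744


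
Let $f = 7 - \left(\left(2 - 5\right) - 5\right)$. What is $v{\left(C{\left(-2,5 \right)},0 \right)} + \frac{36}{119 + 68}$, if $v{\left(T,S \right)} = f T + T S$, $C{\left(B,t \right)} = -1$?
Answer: $- \frac{2769}{187} \approx -14.807$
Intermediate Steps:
$f = 15$ ($f = 7 - \left(-3 - 5\right) = 7 - -8 = 7 + 8 = 15$)
$v{\left(T,S \right)} = 15 T + S T$ ($v{\left(T,S \right)} = 15 T + T S = 15 T + S T$)
$v{\left(C{\left(-2,5 \right)},0 \right)} + \frac{36}{119 + 68} = - (15 + 0) + \frac{36}{119 + 68} = \left(-1\right) 15 + \frac{36}{187} = -15 + 36 \cdot \frac{1}{187} = -15 + \frac{36}{187} = - \frac{2769}{187}$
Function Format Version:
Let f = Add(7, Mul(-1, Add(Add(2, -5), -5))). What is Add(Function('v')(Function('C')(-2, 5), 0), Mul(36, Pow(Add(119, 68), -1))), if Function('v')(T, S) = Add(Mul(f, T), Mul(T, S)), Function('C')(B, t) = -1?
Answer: Rational(-2769, 187) ≈ -14.807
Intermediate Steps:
f = 15 (f = Add(7, Mul(-1, Add(-3, -5))) = Add(7, Mul(-1, -8)) = Add(7, 8) = 15)
Function('v')(T, S) = Add(Mul(15, T), Mul(S, T)) (Function('v')(T, S) = Add(Mul(15, T), Mul(T, S)) = Add(Mul(15, T), Mul(S, T)))
Add(Function('v')(Function('C')(-2, 5), 0), Mul(36, Pow(Add(119, 68), -1))) = Add(Mul(-1, Add(15, 0)), Mul(36, Pow(Add(119, 68), -1))) = Add(Mul(-1, 15), Mul(36, Pow(187, -1))) = Add(-15, Mul(36, Rational(1, 187))) = Add(-15, Rational(36, 187)) = Rational(-2769, 187)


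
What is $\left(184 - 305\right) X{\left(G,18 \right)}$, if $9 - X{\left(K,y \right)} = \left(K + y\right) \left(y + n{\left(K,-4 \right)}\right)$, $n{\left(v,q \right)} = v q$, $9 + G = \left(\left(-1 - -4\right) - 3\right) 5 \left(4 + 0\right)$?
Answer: $57717$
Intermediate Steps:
$G = -9$ ($G = -9 + \left(\left(-1 - -4\right) - 3\right) 5 \left(4 + 0\right) = -9 + \left(\left(-1 + 4\right) - 3\right) 5 \cdot 4 = -9 + \left(3 - 3\right) 5 \cdot 4 = -9 + 0 \cdot 5 \cdot 4 = -9 + 0 \cdot 4 = -9 + 0 = -9$)
$n{\left(v,q \right)} = q v$
$X{\left(K,y \right)} = 9 - \left(K + y\right) \left(y - 4 K\right)$
$\left(184 - 305\right) X{\left(G,18 \right)} = \left(184 - 305\right) \left(9 - 18^{2} + 4 \left(-9\right)^{2} + 3 \left(-9\right) 18\right) = - 121 \left(9 - 324 + 4 \cdot 81 - 486\right) = - 121 \left(9 - 324 + 324 - 486\right) = \left(-121\right) \left(-477\right) = 57717$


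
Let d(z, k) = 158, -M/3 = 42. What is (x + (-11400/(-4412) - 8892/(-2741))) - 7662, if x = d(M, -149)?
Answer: -22669396066/3023323 ≈ -7498.2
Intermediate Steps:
M = -126 (M = -3*42 = -126)
x = 158
(x + (-11400/(-4412) - 8892/(-2741))) - 7662 = (158 + (-11400/(-4412) - 8892/(-2741))) - 7662 = (158 + (-11400*(-1/4412) - 8892*(-1/2741))) - 7662 = (158 + (2850/1103 + 8892/2741)) - 7662 = (158 + 17619726/3023323) - 7662 = 495304760/3023323 - 7662 = -22669396066/3023323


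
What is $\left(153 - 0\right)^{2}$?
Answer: $23409$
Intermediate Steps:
$\left(153 - 0\right)^{2} = \left(153 + 0\right)^{2} = 153^{2} = 23409$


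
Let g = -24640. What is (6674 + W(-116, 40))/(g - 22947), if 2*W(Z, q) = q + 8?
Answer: -6698/47587 ≈ -0.14075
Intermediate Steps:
W(Z, q) = 4 + q/2 (W(Z, q) = (q + 8)/2 = (8 + q)/2 = 4 + q/2)
(6674 + W(-116, 40))/(g - 22947) = (6674 + (4 + (1/2)*40))/(-24640 - 22947) = (6674 + (4 + 20))/(-47587) = (6674 + 24)*(-1/47587) = 6698*(-1/47587) = -6698/47587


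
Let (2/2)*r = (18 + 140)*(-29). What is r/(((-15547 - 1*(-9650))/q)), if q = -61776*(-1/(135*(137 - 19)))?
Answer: 5241808/1739615 ≈ 3.0132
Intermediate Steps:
q = 1144/295 (q = -61776/(118*(-135)) = -61776/(-15930) = -61776*(-1/15930) = 1144/295 ≈ 3.8780)
r = -4582 (r = (18 + 140)*(-29) = 158*(-29) = -4582)
r/(((-15547 - 1*(-9650))/q)) = -4582*1144/(295*(-15547 - 1*(-9650))) = -4582*1144/(295*(-15547 + 9650)) = -4582/((-5897*295/1144)) = -4582/(-1739615/1144) = -4582*(-1144/1739615) = 5241808/1739615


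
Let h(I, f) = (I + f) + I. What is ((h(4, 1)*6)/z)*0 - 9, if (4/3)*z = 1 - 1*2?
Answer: -9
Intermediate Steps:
z = -3/4 (z = 3*(1 - 1*2)/4 = 3*(1 - 2)/4 = (3/4)*(-1) = -3/4 ≈ -0.75000)
h(I, f) = f + 2*I
((h(4, 1)*6)/z)*0 - 9 = (((1 + 2*4)*6)/(-3/4))*0 - 9 = (((1 + 8)*6)*(-4/3))*0 - 9 = ((9*6)*(-4/3))*0 - 9 = (54*(-4/3))*0 - 9 = -72*0 - 9 = 0 - 9 = -9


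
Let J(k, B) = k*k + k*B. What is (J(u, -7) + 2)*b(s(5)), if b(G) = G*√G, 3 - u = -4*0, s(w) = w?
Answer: -50*√5 ≈ -111.80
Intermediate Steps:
u = 3 (u = 3 - (-4)*0 = 3 - 1*0 = 3 + 0 = 3)
b(G) = G^(3/2)
J(k, B) = k² + B*k
(J(u, -7) + 2)*b(s(5)) = (3*(-7 + 3) + 2)*5^(3/2) = (3*(-4) + 2)*(5*√5) = (-12 + 2)*(5*√5) = -50*√5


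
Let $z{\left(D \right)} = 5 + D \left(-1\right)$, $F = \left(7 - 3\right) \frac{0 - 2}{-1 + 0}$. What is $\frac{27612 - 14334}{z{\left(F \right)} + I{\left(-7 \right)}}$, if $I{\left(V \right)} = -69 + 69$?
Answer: $-4426$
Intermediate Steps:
$I{\left(V \right)} = 0$
$F = 8$ ($F = 4 \left(- \frac{2}{-1}\right) = 4 \left(\left(-2\right) \left(-1\right)\right) = 4 \cdot 2 = 8$)
$z{\left(D \right)} = 5 - D$
$\frac{27612 - 14334}{z{\left(F \right)} + I{\left(-7 \right)}} = \frac{27612 - 14334}{\left(5 - 8\right) + 0} = \frac{13278}{\left(5 - 8\right) + 0} = \frac{13278}{-3 + 0} = \frac{13278}{-3} = 13278 \left(- \frac{1}{3}\right) = -4426$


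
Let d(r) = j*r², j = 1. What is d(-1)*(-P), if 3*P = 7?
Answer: -7/3 ≈ -2.3333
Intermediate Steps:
P = 7/3 (P = (⅓)*7 = 7/3 ≈ 2.3333)
d(r) = r² (d(r) = 1*r² = r²)
d(-1)*(-P) = (-1)²*(-1*7/3) = 1*(-7/3) = -7/3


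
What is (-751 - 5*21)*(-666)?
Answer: 570096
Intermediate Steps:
(-751 - 5*21)*(-666) = (-751 - 105)*(-666) = -856*(-666) = 570096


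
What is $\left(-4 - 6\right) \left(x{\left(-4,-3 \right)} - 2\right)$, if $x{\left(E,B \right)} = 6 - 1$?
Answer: $-30$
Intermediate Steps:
$x{\left(E,B \right)} = 5$
$\left(-4 - 6\right) \left(x{\left(-4,-3 \right)} - 2\right) = \left(-4 - 6\right) \left(5 - 2\right) = \left(-10\right) 3 = -30$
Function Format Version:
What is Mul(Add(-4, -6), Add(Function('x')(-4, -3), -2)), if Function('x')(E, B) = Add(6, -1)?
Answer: -30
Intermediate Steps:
Function('x')(E, B) = 5
Mul(Add(-4, -6), Add(Function('x')(-4, -3), -2)) = Mul(Add(-4, -6), Add(5, -2)) = Mul(-10, 3) = -30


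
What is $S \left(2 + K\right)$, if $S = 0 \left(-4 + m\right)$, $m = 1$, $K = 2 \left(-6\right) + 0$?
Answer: $0$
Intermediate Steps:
$K = -12$ ($K = -12 + 0 = -12$)
$S = 0$ ($S = 0 \left(-4 + 1\right) = 0 \left(-3\right) = 0$)
$S \left(2 + K\right) = 0 \left(2 - 12\right) = 0 \left(-10\right) = 0$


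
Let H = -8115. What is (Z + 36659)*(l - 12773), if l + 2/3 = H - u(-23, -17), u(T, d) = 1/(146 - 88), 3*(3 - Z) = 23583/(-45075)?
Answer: -6006400412453441/7843050 ≈ -7.6583e+8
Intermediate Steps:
Z = 143086/45075 (Z = 3 - 7861/(-45075) = 3 - 7861*(-1)/45075 = 3 - ⅓*(-7861/15025) = 3 + 7861/45075 = 143086/45075 ≈ 3.1744)
u(T, d) = 1/58
l = -1412129/174 (l = -⅔ + (-8115 - 1*1/58) = -⅔ + (-8115 - 1/58) = -⅔ - 470671/58 = -1412129/174 ≈ -8115.7)
(Z + 36659)*(l - 12773) = (143086/45075 + 36659)*(-1412129/174 - 12773) = (1652547511/45075)*(-3634631/174) = -6006400412453441/7843050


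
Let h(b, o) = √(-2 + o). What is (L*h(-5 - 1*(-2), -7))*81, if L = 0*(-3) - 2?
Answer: -486*I ≈ -486.0*I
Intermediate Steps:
L = -2 (L = 0 - 2 = -2)
(L*h(-5 - 1*(-2), -7))*81 = -2*√(-2 - 7)*81 = -6*I*81 = -486*I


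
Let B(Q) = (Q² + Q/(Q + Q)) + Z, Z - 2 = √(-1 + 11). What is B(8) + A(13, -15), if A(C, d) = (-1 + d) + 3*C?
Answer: 179/2 + √10 ≈ 92.662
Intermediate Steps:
Z = 2 + √10 (Z = 2 + √(-1 + 11) = 2 + √10 ≈ 5.1623)
A(C, d) = -1 + d + 3*C
B(Q) = 5/2 + √10 + Q² (B(Q) = (Q² + Q/(Q + Q)) + (2 + √10) = (Q² + Q/((2*Q))) + (2 + √10) = (Q² + (1/(2*Q))*Q) + (2 + √10) = (Q² + ½) + (2 + √10) = (½ + Q²) + (2 + √10) = 5/2 + √10 + Q²)
B(8) + A(13, -15) = (5/2 + √10 + 8²) + (-1 - 15 + 3*13) = (5/2 + √10 + 64) + (-1 - 15 + 39) = (133/2 + √10) + 23 = 179/2 + √10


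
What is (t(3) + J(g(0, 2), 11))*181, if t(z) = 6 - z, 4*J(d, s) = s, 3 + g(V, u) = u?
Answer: 4163/4 ≈ 1040.8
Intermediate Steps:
g(V, u) = -3 + u
J(d, s) = s/4
(t(3) + J(g(0, 2), 11))*181 = ((6 - 1*3) + (¼)*11)*181 = ((6 - 3) + 11/4)*181 = (3 + 11/4)*181 = (23/4)*181 = 4163/4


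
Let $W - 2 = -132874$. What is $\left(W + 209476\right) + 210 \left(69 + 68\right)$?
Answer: $105374$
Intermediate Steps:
$W = -132872$ ($W = 2 - 132874 = -132872$)
$\left(W + 209476\right) + 210 \left(69 + 68\right) = \left(-132872 + 209476\right) + 210 \left(69 + 68\right) = 76604 + 210 \cdot 137 = 76604 + 28770 = 105374$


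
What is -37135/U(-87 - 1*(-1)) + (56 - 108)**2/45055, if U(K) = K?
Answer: 1673349969/3874730 ≈ 431.86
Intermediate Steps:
-37135/U(-87 - 1*(-1)) + (56 - 108)**2/45055 = -37135/(-87 - 1*(-1)) + (56 - 108)**2/45055 = -37135/(-87 + 1) + (-52)**2*(1/45055) = -37135/(-86) + 2704*(1/45055) = -37135*(-1/86) + 2704/45055 = 37135/86 + 2704/45055 = 1673349969/3874730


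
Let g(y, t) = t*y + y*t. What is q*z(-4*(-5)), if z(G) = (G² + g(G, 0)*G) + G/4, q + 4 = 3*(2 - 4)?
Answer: -4050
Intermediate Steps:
g(y, t) = 2*t*y (g(y, t) = t*y + t*y = 2*t*y)
q = -10 (q = -4 + 3*(2 - 4) = -4 + 3*(-2) = -4 - 6 = -10)
z(G) = G² + G/4 (z(G) = (G² + (2*0*G)*G) + G/4 = (G² + 0*G) + G*(¼) = (G² + 0) + G/4 = G² + G/4)
q*z(-4*(-5)) = -10*(-4*(-5))*(¼ - 4*(-5)) = -200*(¼ + 20) = -200*81/4 = -10*405 = -4050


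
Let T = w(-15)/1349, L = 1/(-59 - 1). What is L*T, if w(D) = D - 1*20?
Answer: 7/16188 ≈ 0.00043242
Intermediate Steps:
w(D) = -20 + D (w(D) = D - 20 = -20 + D)
L = -1/60 (L = 1/(-60) = -1/60 ≈ -0.016667)
T = -35/1349 (T = (-20 - 15)/1349 = -35*1/1349 = -35/1349 ≈ -0.025945)
L*T = -1/60*(-35/1349) = 7/16188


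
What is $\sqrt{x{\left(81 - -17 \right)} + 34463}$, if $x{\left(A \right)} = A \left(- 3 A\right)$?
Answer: $\sqrt{5651} \approx 75.173$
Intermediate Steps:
$x{\left(A \right)} = - 3 A^{2}$
$\sqrt{x{\left(81 - -17 \right)} + 34463} = \sqrt{- 3 \left(81 - -17\right)^{2} + 34463} = \sqrt{- 3 \left(81 + 17\right)^{2} + 34463} = \sqrt{- 3 \cdot 98^{2} + 34463} = \sqrt{\left(-3\right) 9604 + 34463} = \sqrt{-28812 + 34463} = \sqrt{5651}$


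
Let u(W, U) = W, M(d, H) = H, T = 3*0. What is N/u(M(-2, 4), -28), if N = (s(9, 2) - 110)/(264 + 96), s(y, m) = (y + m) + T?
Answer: -11/160 ≈ -0.068750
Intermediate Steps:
T = 0
s(y, m) = m + y (s(y, m) = (y + m) + 0 = (m + y) + 0 = m + y)
N = -11/40 (N = ((2 + 9) - 110)/(264 + 96) = (11 - 110)/360 = -99*1/360 = -11/40 ≈ -0.27500)
N/u(M(-2, 4), -28) = -11/40/4 = -11/40*¼ = -11/160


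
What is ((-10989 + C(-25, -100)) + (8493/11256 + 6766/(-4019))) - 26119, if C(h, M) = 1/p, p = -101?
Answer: -56517214041335/1523008088 ≈ -37109.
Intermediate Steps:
C(h, M) = -1/101 (C(h, M) = 1/(-101) = -1/101)
((-10989 + C(-25, -100)) + (8493/11256 + 6766/(-4019))) - 26119 = ((-10989 - 1/101) + (8493/11256 + 6766/(-4019))) - 26119 = (-1109890/101 + (8493*(1/11256) + 6766*(-1/4019))) - 26119 = (-1109890/101 + (2831/3752 - 6766/4019)) - 26119 = (-1109890/101 - 14008243/15079288) - 26119 = -16737765790863/1523008088 - 26119 = -56517214041335/1523008088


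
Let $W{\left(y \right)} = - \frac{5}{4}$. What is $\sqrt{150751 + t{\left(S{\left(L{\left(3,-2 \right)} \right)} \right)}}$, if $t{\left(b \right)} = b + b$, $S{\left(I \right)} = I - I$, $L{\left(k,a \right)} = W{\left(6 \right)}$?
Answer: $\sqrt{150751} \approx 388.27$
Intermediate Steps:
$W{\left(y \right)} = - \frac{5}{4}$ ($W{\left(y \right)} = \left(-5\right) \frac{1}{4} = - \frac{5}{4}$)
$L{\left(k,a \right)} = - \frac{5}{4}$
$S{\left(I \right)} = 0$
$t{\left(b \right)} = 2 b$
$\sqrt{150751 + t{\left(S{\left(L{\left(3,-2 \right)} \right)} \right)}} = \sqrt{150751 + 2 \cdot 0} = \sqrt{150751 + 0} = \sqrt{150751}$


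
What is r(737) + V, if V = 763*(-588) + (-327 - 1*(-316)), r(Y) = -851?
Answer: -449506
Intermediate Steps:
V = -448655 (V = -448644 + (-327 + 316) = -448644 - 11 = -448655)
r(737) + V = -851 - 448655 = -449506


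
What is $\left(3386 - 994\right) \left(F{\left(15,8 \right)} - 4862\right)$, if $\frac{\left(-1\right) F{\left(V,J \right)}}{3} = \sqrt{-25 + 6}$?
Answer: $-11629904 - 7176 i \sqrt{19} \approx -1.163 \cdot 10^{7} - 31279.0 i$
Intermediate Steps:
$F{\left(V,J \right)} = - 3 i \sqrt{19}$ ($F{\left(V,J \right)} = - 3 \sqrt{-25 + 6} = - 3 \sqrt{-19} = - 3 i \sqrt{19}$)
$\left(3386 - 994\right) \left(F{\left(15,8 \right)} - 4862\right) = \left(3386 - 994\right) \left(- 3 i \sqrt{19} - 4862\right) = 2392 \left(-4862 - 3 i \sqrt{19}\right) = -11629904 - 7176 i \sqrt{19}$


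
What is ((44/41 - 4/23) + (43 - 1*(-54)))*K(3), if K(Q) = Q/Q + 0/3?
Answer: 92319/943 ≈ 97.899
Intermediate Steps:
K(Q) = 1 (K(Q) = 1 + 0*(1/3) = 1 + 0 = 1)
((44/41 - 4/23) + (43 - 1*(-54)))*K(3) = ((44/41 - 4/23) + (43 - 1*(-54)))*1 = ((44*(1/41) - 4*1/23) + (43 + 54))*1 = ((44/41 - 4/23) + 97)*1 = (848/943 + 97)*1 = (92319/943)*1 = 92319/943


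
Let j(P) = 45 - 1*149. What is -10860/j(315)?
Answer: 2715/26 ≈ 104.42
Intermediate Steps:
j(P) = -104 (j(P) = 45 - 149 = -104)
-10860/j(315) = -10860/(-104) = -10860*(-1/104) = 2715/26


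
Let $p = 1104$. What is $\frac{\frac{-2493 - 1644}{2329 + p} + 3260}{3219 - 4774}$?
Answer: $- \frac{11187443}{5338315} \approx -2.0957$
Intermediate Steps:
$\frac{\frac{-2493 - 1644}{2329 + p} + 3260}{3219 - 4774} = \frac{\frac{-2493 - 1644}{2329 + 1104} + 3260}{3219 - 4774} = \frac{- \frac{4137}{3433} + 3260}{-1555} = \left(\left(-4137\right) \frac{1}{3433} + 3260\right) \left(- \frac{1}{1555}\right) = \left(- \frac{4137}{3433} + 3260\right) \left(- \frac{1}{1555}\right) = \frac{11187443}{3433} \left(- \frac{1}{1555}\right) = - \frac{11187443}{5338315}$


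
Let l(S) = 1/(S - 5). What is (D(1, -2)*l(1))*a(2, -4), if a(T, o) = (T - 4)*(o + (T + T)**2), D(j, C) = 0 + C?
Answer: -12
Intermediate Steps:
D(j, C) = C
l(S) = 1/(-5 + S)
a(T, o) = (-4 + T)*(o + 4*T**2) (a(T, o) = (-4 + T)*(o + (2*T)**2) = (-4 + T)*(o + 4*T**2))
(D(1, -2)*l(1))*a(2, -4) = (-2/(-5 + 1))*(-16*2**2 - 4*(-4) + 4*2**3 + 2*(-4)) = (-2/(-4))*(-16*4 + 16 + 4*8 - 8) = (-2*(-1/4))*(-64 + 16 + 32 - 8) = (1/2)*(-24) = -12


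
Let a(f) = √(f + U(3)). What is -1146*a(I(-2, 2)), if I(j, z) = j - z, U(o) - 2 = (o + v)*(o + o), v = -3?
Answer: -1146*I*√2 ≈ -1620.7*I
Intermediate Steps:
U(o) = 2 + 2*o*(-3 + o) (U(o) = 2 + (o - 3)*(o + o) = 2 + (-3 + o)*(2*o) = 2 + 2*o*(-3 + o))
a(f) = √(2 + f) (a(f) = √(f + (2 - 6*3 + 2*3²)) = √(f + (2 - 18 + 2*9)) = √(f + (2 - 18 + 18)) = √(f + 2) = √(2 + f))
-1146*a(I(-2, 2)) = -1146*√(2 + (-2 - 1*2)) = -1146*√(2 + (-2 - 2)) = -1146*√(2 - 4) = -1146*I*√2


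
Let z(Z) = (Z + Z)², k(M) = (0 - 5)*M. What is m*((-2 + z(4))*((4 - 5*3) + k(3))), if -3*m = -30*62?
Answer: -999440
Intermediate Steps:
k(M) = -5*M
z(Z) = 4*Z² (z(Z) = (2*Z)² = 4*Z²)
m = 620 (m = -(-10)*62 = -⅓*(-1860) = 620)
m*((-2 + z(4))*((4 - 5*3) + k(3))) = 620*((-2 + 4*4²)*((4 - 5*3) - 5*3)) = 620*((-2 + 4*16)*((4 - 15) - 15)) = 620*((-2 + 64)*(-11 - 15)) = 620*(62*(-26)) = 620*(-1612) = -999440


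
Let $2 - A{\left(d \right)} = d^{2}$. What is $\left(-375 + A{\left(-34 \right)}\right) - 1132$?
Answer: $-2661$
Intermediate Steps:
$A{\left(d \right)} = 2 - d^{2}$
$\left(-375 + A{\left(-34 \right)}\right) - 1132 = \left(-375 + \left(2 - \left(-34\right)^{2}\right)\right) - 1132 = \left(-375 + \left(2 - 1156\right)\right) - 1132 = \left(-375 - 1154\right) - 1132 = -1529 - 1132 = -2661$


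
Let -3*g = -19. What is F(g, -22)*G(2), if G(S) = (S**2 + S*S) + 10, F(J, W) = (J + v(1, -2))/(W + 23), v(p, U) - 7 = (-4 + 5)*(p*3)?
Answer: 294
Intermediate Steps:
v(p, U) = 7 + 3*p (v(p, U) = 7 + (-4 + 5)*(p*3) = 7 + 1*(3*p) = 7 + 3*p)
g = 19/3 (g = -1/3*(-19) = 19/3 ≈ 6.3333)
F(J, W) = (10 + J)/(23 + W) (F(J, W) = (J + (7 + 3*1))/(W + 23) = (J + (7 + 3))/(23 + W) = (J + 10)/(23 + W) = (10 + J)/(23 + W))
G(S) = 10 + 2*S**2 (G(S) = (S**2 + S**2) + 10 = 2*S**2 + 10 = 10 + 2*S**2)
F(g, -22)*G(2) = ((10 + 19/3)/(23 - 22))*(10 + 2*2**2) = ((49/3)/1)*(10 + 2*4) = (1*(49/3))*(10 + 8) = (49/3)*18 = 294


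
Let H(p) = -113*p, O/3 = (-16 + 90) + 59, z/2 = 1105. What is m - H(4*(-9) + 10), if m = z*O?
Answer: 878852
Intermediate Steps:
z = 2210 (z = 2*1105 = 2210)
O = 399 (O = 3*((-16 + 90) + 59) = 3*(74 + 59) = 3*133 = 399)
m = 881790 (m = 2210*399 = 881790)
m - H(4*(-9) + 10) = 881790 - (-113)*(4*(-9) + 10) = 881790 - (-113)*(-36 + 10) = 881790 - (-113)*(-26) = 881790 - 1*2938 = 881790 - 2938 = 878852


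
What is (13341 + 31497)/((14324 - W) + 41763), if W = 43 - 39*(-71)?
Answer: 44838/53275 ≈ 0.84163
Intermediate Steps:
W = 2812 (W = 43 + 2769 = 2812)
(13341 + 31497)/((14324 - W) + 41763) = (13341 + 31497)/((14324 - 1*2812) + 41763) = 44838/((14324 - 2812) + 41763) = 44838/(11512 + 41763) = 44838/53275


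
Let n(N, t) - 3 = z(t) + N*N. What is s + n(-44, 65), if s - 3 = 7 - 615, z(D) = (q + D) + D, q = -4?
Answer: 1460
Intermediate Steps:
z(D) = -4 + 2*D (z(D) = (-4 + D) + D = -4 + 2*D)
s = -605 (s = 3 + (7 - 615) = 3 - 608 = -605)
n(N, t) = -1 + N**2 + 2*t (n(N, t) = 3 + ((-4 + 2*t) + N*N) = 3 + ((-4 + 2*t) + N**2) = 3 + (-4 + N**2 + 2*t) = -1 + N**2 + 2*t)
s + n(-44, 65) = -605 + (-1 + (-44)**2 + 2*65) = -605 + (-1 + 1936 + 130) = -605 + 2065 = 1460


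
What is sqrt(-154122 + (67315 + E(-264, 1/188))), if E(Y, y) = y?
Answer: I*sqrt(767026605)/94 ≈ 294.63*I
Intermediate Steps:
sqrt(-154122 + (67315 + E(-264, 1/188))) = sqrt(-154122 + (67315 + 1/188)) = sqrt(-154122 + 12655221/188) = sqrt(-16319715/188) = I*sqrt(767026605)/94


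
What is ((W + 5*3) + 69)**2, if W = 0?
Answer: 7056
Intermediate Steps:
((W + 5*3) + 69)**2 = ((0 + 5*3) + 69)**2 = ((0 + 15) + 69)**2 = (15 + 69)**2 = 84**2 = 7056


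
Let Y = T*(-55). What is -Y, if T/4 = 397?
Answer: 87340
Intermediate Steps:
T = 1588 (T = 4*397 = 1588)
Y = -87340 (Y = 1588*(-55) = -87340)
-Y = -1*(-87340) = 87340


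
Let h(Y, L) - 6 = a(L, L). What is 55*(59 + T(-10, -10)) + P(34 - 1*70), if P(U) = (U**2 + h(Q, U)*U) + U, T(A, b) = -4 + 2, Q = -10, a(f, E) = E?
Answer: 5475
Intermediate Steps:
T(A, b) = -2
h(Y, L) = 6 + L
P(U) = U + U**2 + U*(6 + U) (P(U) = (U**2 + (6 + U)*U) + U = (U**2 + U*(6 + U)) + U = U + U**2 + U*(6 + U))
55*(59 + T(-10, -10)) + P(34 - 1*70) = 55*(59 - 2) + (34 - 1*70)*(7 + 2*(34 - 1*70)) = 55*57 + (34 - 70)*(7 + 2*(34 - 70)) = 3135 - 36*(7 + 2*(-36)) = 3135 - 36*(7 - 72) = 3135 - 36*(-65) = 3135 + 2340 = 5475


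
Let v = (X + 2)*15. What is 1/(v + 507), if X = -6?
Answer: 1/447 ≈ 0.0022371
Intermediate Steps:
v = -60 (v = (-6 + 2)*15 = -4*15 = -60)
1/(v + 507) = 1/(-60 + 507) = 1/447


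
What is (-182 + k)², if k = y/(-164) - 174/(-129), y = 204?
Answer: 102836303761/3108169 ≈ 33086.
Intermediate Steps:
k = 185/1763 (k = 204/(-164) - 174/(-129) = 204*(-1/164) - 174*(-1/129) = -51/41 + 58/43 = 185/1763 ≈ 0.10493)
(-182 + k)² = (-182 + 185/1763)² = (-320681/1763)² = 102836303761/3108169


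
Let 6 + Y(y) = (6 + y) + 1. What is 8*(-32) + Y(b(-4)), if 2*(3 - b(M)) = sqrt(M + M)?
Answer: -252 - I*sqrt(2) ≈ -252.0 - 1.4142*I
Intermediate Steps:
b(M) = 3 - sqrt(2)*sqrt(M)/2 (b(M) = 3 - sqrt(M + M)/2 = 3 - sqrt(2)*sqrt(M)/2)
Y(y) = 1 + y (Y(y) = -6 + ((6 + y) + 1) = -6 + (7 + y) = 1 + y)
8*(-32) + Y(b(-4)) = 8*(-32) + (1 + (3 - sqrt(2)*sqrt(-4)/2)) = -256 + (1 + (3 - sqrt(2)*2*I/2)) = -256 + (1 + (3 - I*sqrt(2))) = -256 + (4 - I*sqrt(2)) = -252 - I*sqrt(2)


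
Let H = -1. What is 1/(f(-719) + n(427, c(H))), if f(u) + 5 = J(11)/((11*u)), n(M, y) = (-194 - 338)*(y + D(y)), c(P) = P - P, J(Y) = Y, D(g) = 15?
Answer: -719/5741216 ≈ -0.00012523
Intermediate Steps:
c(P) = 0
n(M, y) = -7980 - 532*y (n(M, y) = (-194 - 338)*(y + 15) = -532*(15 + y) = -7980 - 532*y)
f(u) = -5 + 1/u (f(u) = -5 + 11/((11*u)) = -5 + 11*(1/(11*u)) = -5 + 1/u)
1/(f(-719) + n(427, c(H))) = 1/((-5 + 1/(-719)) + (-7980 - 532*0)) = 1/((-5 - 1/719) + (-7980 + 0)) = 1/(-3596/719 - 7980) = 1/(-5741216/719) = -719/5741216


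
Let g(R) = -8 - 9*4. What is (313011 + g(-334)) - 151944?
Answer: 161023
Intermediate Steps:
g(R) = -44 (g(R) = -8 - 36 = -44)
(313011 + g(-334)) - 151944 = (313011 - 44) - 151944 = 312967 - 151944 = 161023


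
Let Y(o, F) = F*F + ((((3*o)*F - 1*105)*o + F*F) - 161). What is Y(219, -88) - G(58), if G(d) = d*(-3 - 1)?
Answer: -12669140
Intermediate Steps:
Y(o, F) = -161 + 2*F² + o*(-105 + 3*F*o) (Y(o, F) = F² + (((3*F*o - 105)*o + F²) - 161) = F² + (((-105 + 3*F*o)*o + F²) - 161) = F² + ((o*(-105 + 3*F*o) + F²) - 161) = F² + ((F² + o*(-105 + 3*F*o)) - 161) = F² + (-161 + F² + o*(-105 + 3*F*o)) = -161 + 2*F² + o*(-105 + 3*F*o))
G(d) = -4*d (G(d) = d*(-4) = -4*d)
Y(219, -88) - G(58) = (-161 - 105*219 + 2*(-88)² + 3*(-88)*219²) - (-4)*58 = (-161 - 22995 + 2*7744 + 3*(-88)*47961) - 1*(-232) = (-161 - 22995 + 15488 - 12661704) + 232 = -12669372 + 232 = -12669140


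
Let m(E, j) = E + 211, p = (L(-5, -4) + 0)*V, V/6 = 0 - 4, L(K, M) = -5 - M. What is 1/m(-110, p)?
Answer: 1/101 ≈ 0.0099010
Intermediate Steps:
V = -24 (V = 6*(0 - 4) = 6*(-4) = -24)
p = 24 (p = ((-5 - 1*(-4)) + 0)*(-24) = ((-5 + 4) + 0)*(-24) = (-1 + 0)*(-24) = -1*(-24) = 24)
m(E, j) = 211 + E
1/m(-110, p) = 1/(211 - 110) = 1/101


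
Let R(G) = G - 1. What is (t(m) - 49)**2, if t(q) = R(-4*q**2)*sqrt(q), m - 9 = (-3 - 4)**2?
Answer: 10503271643 + 1318786*sqrt(58) ≈ 1.0513e+10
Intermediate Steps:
R(G) = -1 + G
m = 58 (m = 9 + (-3 - 4)**2 = 9 + (-7)**2 = 9 + 49 = 58)
t(q) = sqrt(q)*(-1 - 4*q**2) (t(q) = (-1 - 4*q**2)*sqrt(q) = sqrt(q)*(-1 - 4*q**2))
(t(m) - 49)**2 = (sqrt(58)*(-1 - 4*58**2) - 49)**2 = (sqrt(58)*(-1 - 4*3364) - 49)**2 = (sqrt(58)*(-1 - 13456) - 49)**2 = (sqrt(58)*(-13457) - 49)**2 = (-13457*sqrt(58) - 49)**2 = (-49 - 13457*sqrt(58))**2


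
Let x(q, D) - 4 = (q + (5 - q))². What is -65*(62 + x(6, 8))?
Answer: -5915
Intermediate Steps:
x(q, D) = 29 (x(q, D) = 4 + (q + (5 - q))² = 4 + 5² = 4 + 25 = 29)
-65*(62 + x(6, 8)) = -65*(62 + 29) = -65*91 = -5915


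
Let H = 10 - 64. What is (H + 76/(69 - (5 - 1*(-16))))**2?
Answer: 395641/144 ≈ 2747.5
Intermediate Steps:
H = -54
(H + 76/(69 - (5 - 1*(-16))))**2 = (-54 + 76/(69 - (5 - 1*(-16))))**2 = (-54 + 76/(69 - (5 + 16)))**2 = (-54 + 76/(69 - 1*21))**2 = (-54 + 76/(69 - 21))**2 = (-54 + 76/48)**2 = (-54 + 76*(1/48))**2 = (-54 + 19/12)**2 = (-629/12)**2 = 395641/144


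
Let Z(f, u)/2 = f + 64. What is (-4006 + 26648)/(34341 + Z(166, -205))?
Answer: 22642/34801 ≈ 0.65061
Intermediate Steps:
Z(f, u) = 128 + 2*f (Z(f, u) = 2*(f + 64) = 2*(64 + f) = 128 + 2*f)
(-4006 + 26648)/(34341 + Z(166, -205)) = (-4006 + 26648)/(34341 + (128 + 2*166)) = 22642/(34341 + (128 + 332)) = 22642/(34341 + 460) = 22642/34801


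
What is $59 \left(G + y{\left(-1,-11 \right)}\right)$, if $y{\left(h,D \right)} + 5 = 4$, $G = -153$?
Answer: $-9086$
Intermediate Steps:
$y{\left(h,D \right)} = -1$ ($y{\left(h,D \right)} = -5 + 4 = -1$)
$59 \left(G + y{\left(-1,-11 \right)}\right) = 59 \left(-153 - 1\right) = 59 \left(-154\right) = -9086$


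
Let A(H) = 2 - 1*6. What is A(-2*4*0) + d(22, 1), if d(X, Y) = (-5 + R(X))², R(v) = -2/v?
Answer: 2652/121 ≈ 21.917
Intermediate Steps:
d(X, Y) = (-5 - 2/X)²
A(H) = -4 (A(H) = 2 - 6 = -4)
A(-2*4*0) + d(22, 1) = -4 + (2 + 5*22)²/22² = -4 + (2 + 110)²/484 = -4 + (1/484)*112² = -4 + (1/484)*12544 = -4 + 3136/121 = 2652/121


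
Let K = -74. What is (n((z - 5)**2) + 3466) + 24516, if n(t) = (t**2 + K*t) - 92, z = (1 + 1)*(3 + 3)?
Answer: 26665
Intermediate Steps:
z = 12 (z = 2*6 = 12)
n(t) = -92 + t**2 - 74*t (n(t) = (t**2 - 74*t) - 92 = -92 + t**2 - 74*t)
(n((z - 5)**2) + 3466) + 24516 = ((-92 + ((12 - 5)**2)**2 - 74*(12 - 5)**2) + 3466) + 24516 = ((-92 + (7**2)**2 - 74*7**2) + 3466) + 24516 = ((-92 + 49**2 - 74*49) + 3466) + 24516 = ((-92 + 2401 - 3626) + 3466) + 24516 = (-1317 + 3466) + 24516 = 2149 + 24516 = 26665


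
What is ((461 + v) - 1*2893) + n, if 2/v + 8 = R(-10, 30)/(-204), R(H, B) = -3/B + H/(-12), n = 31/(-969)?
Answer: -3038019791/1249041 ≈ -2432.3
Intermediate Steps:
n = -31/969 (n = 31*(-1/969) = -31/969 ≈ -0.031992)
R(H, B) = -3/B - H/12 (R(H, B) = -3/B + H*(-1/12) = -3/B - H/12)
v = -6120/24491 (v = 2/(-8 + (-3/30 - 1/12*(-10))/(-204)) = 2/(-8 + (-3*1/30 + ⅚)*(-1/204)) = 2/(-8 + (-⅒ + ⅚)*(-1/204)) = 2/(-8 + (11/15)*(-1/204)) = 2/(-8 - 11/3060) = 2/(-24491/3060) = 2*(-3060/24491) = -6120/24491 ≈ -0.24989)
((461 + v) - 1*2893) + n = ((461 - 6120/24491) - 1*2893) - 31/969 = (11284231/24491 - 2893) - 31/969 = -59568232/24491 - 31/969 = -3038019791/1249041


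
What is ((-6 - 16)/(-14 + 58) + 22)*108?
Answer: 2322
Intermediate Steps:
((-6 - 16)/(-14 + 58) + 22)*108 = (-22/44 + 22)*108 = (-22*1/44 + 22)*108 = (-½ + 22)*108 = (43/2)*108 = 2322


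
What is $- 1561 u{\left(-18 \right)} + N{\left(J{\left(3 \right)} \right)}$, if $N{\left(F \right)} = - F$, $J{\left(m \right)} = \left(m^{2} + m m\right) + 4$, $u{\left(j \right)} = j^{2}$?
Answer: $-505786$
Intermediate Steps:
$J{\left(m \right)} = 4 + 2 m^{2}$ ($J{\left(m \right)} = \left(m^{2} + m^{2}\right) + 4 = 2 m^{2} + 4 = 4 + 2 m^{2}$)
$- 1561 u{\left(-18 \right)} + N{\left(J{\left(3 \right)} \right)} = - 1561 \left(-18\right)^{2} - \left(4 + 2 \cdot 3^{2}\right) = \left(-1561\right) 324 - \left(4 + 2 \cdot 9\right) = -505764 - \left(4 + 18\right) = -505764 - 22 = -505786$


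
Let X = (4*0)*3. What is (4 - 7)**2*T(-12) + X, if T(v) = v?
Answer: -108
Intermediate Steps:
X = 0 (X = 0*3 = 0)
(4 - 7)**2*T(-12) + X = (4 - 7)**2*(-12) + 0 = (-3)**2*(-12) + 0 = 9*(-12) + 0 = -108 + 0 = -108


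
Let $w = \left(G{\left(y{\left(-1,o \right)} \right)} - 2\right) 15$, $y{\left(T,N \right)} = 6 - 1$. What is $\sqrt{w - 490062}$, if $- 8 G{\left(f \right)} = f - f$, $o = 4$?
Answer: $2 i \sqrt{122523} \approx 700.07 i$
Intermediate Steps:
$y{\left(T,N \right)} = 5$
$G{\left(f \right)} = 0$ ($G{\left(f \right)} = - \frac{f - f}{8} = \left(- \frac{1}{8}\right) 0 = 0$)
$w = -30$ ($w = \left(0 - 2\right) 15 = \left(-2\right) 15 = -30$)
$\sqrt{w - 490062} = \sqrt{-30 - 490062} = \sqrt{-490092} = 2 i \sqrt{122523}$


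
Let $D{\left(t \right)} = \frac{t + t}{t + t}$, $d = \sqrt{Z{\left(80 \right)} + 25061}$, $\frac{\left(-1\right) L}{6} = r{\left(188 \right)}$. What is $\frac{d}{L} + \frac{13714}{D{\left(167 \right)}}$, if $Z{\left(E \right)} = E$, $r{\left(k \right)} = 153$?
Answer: $13714 - \frac{\sqrt{25141}}{918} \approx 13714.0$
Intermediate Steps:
$L = -918$ ($L = \left(-6\right) 153 = -918$)
$d = \sqrt{25141}$ ($d = \sqrt{80 + 25061} = \sqrt{25141} \approx 158.56$)
$D{\left(t \right)} = 1$ ($D{\left(t \right)} = \frac{2 t}{2 t} = 2 t \frac{1}{2 t} = 1$)
$\frac{d}{L} + \frac{13714}{D{\left(167 \right)}} = \frac{\sqrt{25141}}{-918} + \frac{13714}{1} = \sqrt{25141} \left(- \frac{1}{918}\right) + 13714 \cdot 1 = - \frac{\sqrt{25141}}{918} + 13714 = 13714 - \frac{\sqrt{25141}}{918}$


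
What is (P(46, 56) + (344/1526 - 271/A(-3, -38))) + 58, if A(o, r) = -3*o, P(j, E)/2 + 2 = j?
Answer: 797357/6867 ≈ 116.11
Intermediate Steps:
P(j, E) = -4 + 2*j
(P(46, 56) + (344/1526 - 271/A(-3, -38))) + 58 = ((-4 + 2*46) + (344/1526 - 271/((-3*(-3))))) + 58 = ((-4 + 92) + (344*(1/1526) - 271/9)) + 58 = (88 + (172/763 - 271*1/9)) + 58 = (88 + (172/763 - 271/9)) + 58 = (88 - 205225/6867) + 58 = 399071/6867 + 58 = 797357/6867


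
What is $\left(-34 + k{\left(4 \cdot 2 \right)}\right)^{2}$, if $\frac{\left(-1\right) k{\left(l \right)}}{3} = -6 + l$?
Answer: $1600$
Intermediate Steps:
$k{\left(l \right)} = 18 - 3 l$ ($k{\left(l \right)} = - 3 \left(-6 + l\right) = 18 - 3 l$)
$\left(-34 + k{\left(4 \cdot 2 \right)}\right)^{2} = \left(-34 + \left(18 - 3 \cdot 4 \cdot 2\right)\right)^{2} = \left(-34 + \left(18 - 24\right)\right)^{2} = \left(-34 - 6\right)^{2} = \left(-40\right)^{2} = 1600$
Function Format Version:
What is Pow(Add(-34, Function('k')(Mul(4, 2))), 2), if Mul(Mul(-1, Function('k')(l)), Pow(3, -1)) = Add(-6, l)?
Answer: 1600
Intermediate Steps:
Function('k')(l) = Add(18, Mul(-3, l)) (Function('k')(l) = Mul(-3, Add(-6, l)) = Add(18, Mul(-3, l)))
Pow(Add(-34, Function('k')(Mul(4, 2))), 2) = Pow(Add(-34, Add(18, Mul(-3, Mul(4, 2)))), 2) = Pow(Add(-34, Add(18, Mul(-3, 8))), 2) = Pow(Add(-34, Add(18, -24)), 2) = Pow(Add(-34, -6), 2) = Pow(-40, 2) = 1600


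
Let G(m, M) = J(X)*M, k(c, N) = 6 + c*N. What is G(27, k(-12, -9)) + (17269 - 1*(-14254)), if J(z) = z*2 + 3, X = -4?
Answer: 30953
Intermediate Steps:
k(c, N) = 6 + N*c
J(z) = 3 + 2*z (J(z) = 2*z + 3 = 3 + 2*z)
G(m, M) = -5*M (G(m, M) = (3 + 2*(-4))*M = (3 - 8)*M = -5*M)
G(27, k(-12, -9)) + (17269 - 1*(-14254)) = -5*(6 - 9*(-12)) + (17269 - 1*(-14254)) = -5*(6 + 108) + (17269 + 14254) = -5*114 + 31523 = -570 + 31523 = 30953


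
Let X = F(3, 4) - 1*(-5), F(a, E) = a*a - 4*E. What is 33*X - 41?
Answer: -107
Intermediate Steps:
F(a, E) = a**2 - 4*E
X = -2 (X = (3**2 - 4*4) - 1*(-5) = (9 - 16) + 5 = -7 + 5 = -2)
33*X - 41 = 33*(-2) - 41 = -66 - 41 = -107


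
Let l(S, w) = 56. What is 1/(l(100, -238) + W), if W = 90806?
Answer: 1/90862 ≈ 1.1006e-5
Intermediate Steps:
1/(l(100, -238) + W) = 1/(56 + 90806) = 1/90862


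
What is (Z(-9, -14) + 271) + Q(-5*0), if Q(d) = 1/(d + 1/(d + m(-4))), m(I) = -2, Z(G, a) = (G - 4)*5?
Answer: 204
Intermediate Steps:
Z(G, a) = -20 + 5*G (Z(G, a) = (-4 + G)*5 = -20 + 5*G)
Q(d) = 1/(d + 1/(-2 + d)) (Q(d) = 1/(d + 1/(d - 2)) = 1/(d + 1/(-2 + d)))
(Z(-9, -14) + 271) + Q(-5*0) = ((-20 + 5*(-9)) + 271) + (-2 - 5*0)/(1 + (-5*0)² - (-10)*0) = ((-20 - 45) + 271) + (-2 + 0)/(1 + 0² - 2*0) = (-65 + 271) - 2/(1 + 0 + 0) = 206 - 2/1 = 206 + 1*(-2) = 206 - 2 = 204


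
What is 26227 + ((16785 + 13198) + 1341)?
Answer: 57551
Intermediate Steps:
26227 + ((16785 + 13198) + 1341) = 26227 + (29983 + 1341) = 26227 + 31324 = 57551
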